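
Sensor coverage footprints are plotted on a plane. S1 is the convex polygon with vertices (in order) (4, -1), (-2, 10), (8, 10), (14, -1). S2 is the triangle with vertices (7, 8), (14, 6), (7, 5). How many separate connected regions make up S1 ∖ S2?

1

S1 ∖ S2 is a single connected region.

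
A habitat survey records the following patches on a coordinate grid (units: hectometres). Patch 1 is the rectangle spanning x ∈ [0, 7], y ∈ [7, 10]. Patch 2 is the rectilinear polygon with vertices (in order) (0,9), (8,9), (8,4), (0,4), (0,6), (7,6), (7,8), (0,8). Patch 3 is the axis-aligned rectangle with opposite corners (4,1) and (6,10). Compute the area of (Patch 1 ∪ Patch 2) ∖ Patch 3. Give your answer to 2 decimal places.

30.00

|Patch 1 ∪ Patch 2| = 40.
|(Patch 1 ∪ Patch 2) ∩ Patch 3| = 10.
|(Patch 1 ∪ Patch 2) ∖ Patch 3| = 40 − 10 = 30.00.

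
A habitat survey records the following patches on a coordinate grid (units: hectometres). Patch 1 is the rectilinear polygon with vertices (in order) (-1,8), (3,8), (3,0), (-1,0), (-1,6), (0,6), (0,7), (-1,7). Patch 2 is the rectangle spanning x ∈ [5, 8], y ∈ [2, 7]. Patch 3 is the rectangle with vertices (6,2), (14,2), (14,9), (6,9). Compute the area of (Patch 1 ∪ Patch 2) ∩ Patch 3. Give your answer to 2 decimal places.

The region (Patch 1 ∪ Patch 2) ∩ Patch 3 is the polygon with vertices (8,7), (8,2), (6,2), (6,7).
By the shoelace formula its area is 10.00.

10.00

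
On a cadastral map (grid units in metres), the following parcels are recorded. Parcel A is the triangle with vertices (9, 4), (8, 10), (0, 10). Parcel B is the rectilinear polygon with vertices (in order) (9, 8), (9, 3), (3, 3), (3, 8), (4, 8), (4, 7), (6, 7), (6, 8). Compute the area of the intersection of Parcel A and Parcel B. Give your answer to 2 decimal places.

8.75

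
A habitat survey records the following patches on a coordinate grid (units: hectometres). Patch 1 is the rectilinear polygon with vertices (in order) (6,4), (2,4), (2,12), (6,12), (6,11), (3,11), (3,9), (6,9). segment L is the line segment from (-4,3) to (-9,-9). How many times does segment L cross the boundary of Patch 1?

The segment lies entirely outside Patch 1 and never meets its boundary.

0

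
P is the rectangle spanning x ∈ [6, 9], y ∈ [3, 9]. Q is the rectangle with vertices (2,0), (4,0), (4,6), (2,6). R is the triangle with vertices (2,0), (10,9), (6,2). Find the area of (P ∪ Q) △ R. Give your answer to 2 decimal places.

28.70

|P ∪ Q| = 30.
|(P ∪ Q) ∩ R| = 5.6518.
|(P ∪ Q) △ R| = 30 + 10 − 11.3036 = 28.70.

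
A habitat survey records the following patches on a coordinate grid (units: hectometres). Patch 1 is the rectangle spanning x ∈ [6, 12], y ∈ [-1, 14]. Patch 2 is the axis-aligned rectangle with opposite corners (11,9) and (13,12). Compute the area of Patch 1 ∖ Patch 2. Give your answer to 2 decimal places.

|Patch 1∩Patch 2|: x∈[11,12], y∈[9,12] → 1·3 = 3.
|Patch 1| = 90.
|Patch 1 ∖ Patch 2| = |Patch 1| − |Patch 1∩Patch 2| = 90 − 3 = 87.00.

87.00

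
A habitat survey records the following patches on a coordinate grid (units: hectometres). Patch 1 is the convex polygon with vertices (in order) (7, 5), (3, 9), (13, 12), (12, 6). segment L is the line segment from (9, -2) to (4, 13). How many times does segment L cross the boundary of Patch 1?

2

The segment meets the boundary at (6.5,5.5), (5.121,9.636).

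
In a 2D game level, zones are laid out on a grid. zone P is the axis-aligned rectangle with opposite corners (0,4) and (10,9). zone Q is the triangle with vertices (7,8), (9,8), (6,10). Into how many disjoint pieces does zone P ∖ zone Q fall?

zone P ∖ zone Q is a single connected region.

1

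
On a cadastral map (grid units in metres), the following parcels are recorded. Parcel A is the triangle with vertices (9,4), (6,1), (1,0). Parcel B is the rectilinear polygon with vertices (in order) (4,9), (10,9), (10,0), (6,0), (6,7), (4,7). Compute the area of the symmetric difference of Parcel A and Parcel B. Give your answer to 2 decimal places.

|Parcel A| = 6, |Parcel B| = 40, |Parcel A∩Parcel B| = 2.25.
|Parcel A △ Parcel B| = |Parcel A| + |Parcel B| − 2·|Parcel A∩Parcel B| = 6 + 40 − 4.5 = 41.50.

41.50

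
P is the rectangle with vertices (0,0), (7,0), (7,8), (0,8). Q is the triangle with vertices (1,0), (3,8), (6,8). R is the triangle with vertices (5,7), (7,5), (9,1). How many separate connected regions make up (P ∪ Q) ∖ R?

1

(P ∪ Q) ∖ R is a single connected region.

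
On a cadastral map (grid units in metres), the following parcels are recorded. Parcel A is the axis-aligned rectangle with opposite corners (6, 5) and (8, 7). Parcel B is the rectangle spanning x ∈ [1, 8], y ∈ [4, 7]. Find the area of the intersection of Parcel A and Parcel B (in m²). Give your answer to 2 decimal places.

|Parcel A∩Parcel B|: x∈[6,8], y∈[5,7] → 2·2 = 4.

4.00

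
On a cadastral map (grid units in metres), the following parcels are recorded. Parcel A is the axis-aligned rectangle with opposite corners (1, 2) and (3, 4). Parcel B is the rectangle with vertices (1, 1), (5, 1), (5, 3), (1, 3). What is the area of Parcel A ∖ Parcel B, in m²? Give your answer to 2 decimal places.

|Parcel A∩Parcel B|: x∈[1,3], y∈[2,3] → 2·1 = 2.
|Parcel A| = 4.
|Parcel A ∖ Parcel B| = |Parcel A| − |Parcel A∩Parcel B| = 4 − 2 = 2.00.

2.00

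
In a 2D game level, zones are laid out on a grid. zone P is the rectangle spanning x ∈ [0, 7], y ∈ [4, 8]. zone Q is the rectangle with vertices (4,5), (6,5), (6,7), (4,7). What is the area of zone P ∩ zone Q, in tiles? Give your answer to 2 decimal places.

|zone P∩zone Q|: x∈[4,6], y∈[5,7] → 2·2 = 4.

4.00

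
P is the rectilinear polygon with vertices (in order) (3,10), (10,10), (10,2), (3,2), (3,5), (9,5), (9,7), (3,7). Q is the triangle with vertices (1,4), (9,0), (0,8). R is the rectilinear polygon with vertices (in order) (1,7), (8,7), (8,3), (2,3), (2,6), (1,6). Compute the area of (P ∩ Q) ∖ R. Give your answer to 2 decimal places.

|P ∩ Q| = 5.1875.
|(P ∩ Q) ∩ R| = 3.
|(P ∩ Q) ∖ R| = 5.1875 − 3 = 2.19.

2.19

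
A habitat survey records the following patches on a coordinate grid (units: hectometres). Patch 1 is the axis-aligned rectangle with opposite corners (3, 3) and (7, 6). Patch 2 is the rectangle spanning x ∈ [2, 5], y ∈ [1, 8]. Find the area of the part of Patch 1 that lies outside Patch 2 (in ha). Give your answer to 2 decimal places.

|Patch 1∩Patch 2|: x∈[3,5], y∈[3,6] → 2·3 = 6.
|Patch 1| = 12.
|Patch 1 ∖ Patch 2| = |Patch 1| − |Patch 1∩Patch 2| = 12 − 6 = 6.00.

6.00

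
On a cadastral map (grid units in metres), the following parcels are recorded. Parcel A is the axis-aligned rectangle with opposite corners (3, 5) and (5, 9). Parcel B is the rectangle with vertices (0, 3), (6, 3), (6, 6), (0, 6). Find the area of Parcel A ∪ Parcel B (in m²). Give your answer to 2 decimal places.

By inclusion–exclusion:
Individual areas: |Parcel A| = 8, |Parcel B| = 18.
|Parcel A∩Parcel B|: x∈[3,5], y∈[5,6] → 2·1 = 2.
|Parcel A ∪ Parcel B| = 26 − 2 = 24.00.

24.00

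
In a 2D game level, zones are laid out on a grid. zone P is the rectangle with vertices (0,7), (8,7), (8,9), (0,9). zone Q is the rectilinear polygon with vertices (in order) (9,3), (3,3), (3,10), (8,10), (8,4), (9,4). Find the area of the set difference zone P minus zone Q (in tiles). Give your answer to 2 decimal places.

|zone P| = 16, |zone P∩zone Q| = 10.
|zone P ∖ zone Q| = |zone P| − |zone P∩zone Q| = 16 − 10 = 6.00.

6.00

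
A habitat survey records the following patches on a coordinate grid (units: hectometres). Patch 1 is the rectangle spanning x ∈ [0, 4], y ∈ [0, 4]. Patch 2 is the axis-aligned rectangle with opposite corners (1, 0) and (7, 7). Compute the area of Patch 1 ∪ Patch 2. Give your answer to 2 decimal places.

46.00

By inclusion–exclusion:
Individual areas: |Patch 1| = 16, |Patch 2| = 42.
|Patch 1∩Patch 2|: x∈[1,4], y∈[0,4] → 3·4 = 12.
|Patch 1 ∪ Patch 2| = 58 − 12 = 46.00.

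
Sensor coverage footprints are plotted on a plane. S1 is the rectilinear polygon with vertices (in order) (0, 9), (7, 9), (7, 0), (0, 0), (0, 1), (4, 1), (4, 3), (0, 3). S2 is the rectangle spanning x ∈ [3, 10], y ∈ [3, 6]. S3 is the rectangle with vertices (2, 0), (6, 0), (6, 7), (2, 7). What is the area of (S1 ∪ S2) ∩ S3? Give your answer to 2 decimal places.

24.00

|S1 ∪ S2| = 64.
|(S1 ∪ S2) ∩ S3| = 24.00.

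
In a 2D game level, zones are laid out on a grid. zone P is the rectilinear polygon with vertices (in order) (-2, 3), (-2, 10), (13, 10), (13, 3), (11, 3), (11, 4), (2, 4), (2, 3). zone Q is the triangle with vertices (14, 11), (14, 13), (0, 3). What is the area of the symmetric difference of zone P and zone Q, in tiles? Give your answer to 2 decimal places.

92.85

|zone P| = 96, |zone Q| = 14, |zone P∩zone Q| = 8.575.
|zone P △ zone Q| = |zone P| + |zone Q| − 2·|zone P∩zone Q| = 96 + 14 − 17.15 = 92.85.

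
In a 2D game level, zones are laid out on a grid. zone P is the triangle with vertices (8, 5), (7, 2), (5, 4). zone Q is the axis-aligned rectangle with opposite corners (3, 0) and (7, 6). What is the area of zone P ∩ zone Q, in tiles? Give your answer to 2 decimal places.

The intersection is the polygon with vertices (5,4), (7,4.667), (7,2).
By the shoelace formula its area is 2.67.

2.67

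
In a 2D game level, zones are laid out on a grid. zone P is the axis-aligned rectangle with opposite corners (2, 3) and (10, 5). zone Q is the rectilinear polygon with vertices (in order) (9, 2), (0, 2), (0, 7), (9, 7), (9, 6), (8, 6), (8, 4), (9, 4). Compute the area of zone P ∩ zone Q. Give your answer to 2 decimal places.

13.00

The intersection is the polygon with vertices (2,3), (2,5), (8,5), (8,4), (9,4), (9,3).
By the shoelace formula its area is 13.00.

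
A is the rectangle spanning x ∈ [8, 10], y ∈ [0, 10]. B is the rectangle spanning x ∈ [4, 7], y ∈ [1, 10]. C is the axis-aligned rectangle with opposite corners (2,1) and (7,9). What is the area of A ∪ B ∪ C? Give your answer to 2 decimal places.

By inclusion–exclusion:
Individual areas: |A| = 20, |B| = 27, |C| = 40.
|A∩B| = 0 (no overlap).
|A∩C| = 0 (no overlap).
|B∩C|: x∈[4,7], y∈[1,9] → 3·8 = 24.
|A∩B∩C| = 0.
|A ∪ B ∪ C| = 87 − 24 + 0 = 63.00.

63.00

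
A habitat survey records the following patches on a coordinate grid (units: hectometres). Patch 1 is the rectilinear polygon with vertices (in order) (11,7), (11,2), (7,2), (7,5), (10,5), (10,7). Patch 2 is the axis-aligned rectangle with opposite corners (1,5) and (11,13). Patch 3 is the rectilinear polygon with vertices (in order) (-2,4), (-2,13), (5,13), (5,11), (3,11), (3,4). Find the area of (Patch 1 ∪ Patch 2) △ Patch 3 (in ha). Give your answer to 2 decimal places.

|Patch 1 ∪ Patch 2| = 92.
|(Patch 1 ∪ Patch 2) ∩ Patch 3| = 20.
|(Patch 1 ∪ Patch 2) △ Patch 3| = 92 + 49 − 40 = 101.00.

101.00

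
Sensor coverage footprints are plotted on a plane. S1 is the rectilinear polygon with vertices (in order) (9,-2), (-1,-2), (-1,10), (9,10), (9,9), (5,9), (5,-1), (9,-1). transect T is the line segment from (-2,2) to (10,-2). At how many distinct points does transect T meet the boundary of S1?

4

The segment meets the boundary at (9,-1.667), (7,-1), (5,-0.333), (-1,1.667).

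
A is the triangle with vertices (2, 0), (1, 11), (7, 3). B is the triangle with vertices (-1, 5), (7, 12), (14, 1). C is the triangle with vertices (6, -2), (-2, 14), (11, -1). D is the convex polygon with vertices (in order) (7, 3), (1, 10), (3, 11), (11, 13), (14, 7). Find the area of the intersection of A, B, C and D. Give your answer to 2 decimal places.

The intersection is the polygon with vertices (3.571,7.571), (7,3), (2.592,8.143), (2.867,8.384).
By the shoelace formula its area is 1.46.

1.46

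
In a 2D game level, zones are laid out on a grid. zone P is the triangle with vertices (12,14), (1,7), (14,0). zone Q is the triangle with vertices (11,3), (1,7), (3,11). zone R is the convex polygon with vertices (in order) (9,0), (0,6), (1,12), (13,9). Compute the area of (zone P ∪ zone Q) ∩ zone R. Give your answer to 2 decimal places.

58.75

The region (zone P ∪ zone Q) ∩ zone R is the polygon with vertices (12.784,8.514), (9.966,2.172), (1,7), (3,11), (4.667,9.333), (6.641,10.59), (12.704,9.074).
By the shoelace formula its area is 58.75.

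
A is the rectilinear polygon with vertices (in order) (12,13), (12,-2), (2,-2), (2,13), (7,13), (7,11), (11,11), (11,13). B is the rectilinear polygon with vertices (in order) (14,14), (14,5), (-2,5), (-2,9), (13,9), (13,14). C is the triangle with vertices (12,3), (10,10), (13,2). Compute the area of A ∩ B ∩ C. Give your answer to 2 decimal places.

The intersection is the polygon with vertices (11.429,5), (10.286,9), (10.375,9), (11.875,5).
By the shoelace formula its area is 1.07.

1.07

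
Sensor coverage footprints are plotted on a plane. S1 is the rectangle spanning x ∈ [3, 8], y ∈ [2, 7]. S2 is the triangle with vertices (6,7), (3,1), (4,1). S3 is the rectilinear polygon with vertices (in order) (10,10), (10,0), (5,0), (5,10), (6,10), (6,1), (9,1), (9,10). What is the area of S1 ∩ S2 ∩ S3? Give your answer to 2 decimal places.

The intersection is the polygon with vertices (6,7), (5,4), (5,5).
By the shoelace formula its area is 0.50.

0.50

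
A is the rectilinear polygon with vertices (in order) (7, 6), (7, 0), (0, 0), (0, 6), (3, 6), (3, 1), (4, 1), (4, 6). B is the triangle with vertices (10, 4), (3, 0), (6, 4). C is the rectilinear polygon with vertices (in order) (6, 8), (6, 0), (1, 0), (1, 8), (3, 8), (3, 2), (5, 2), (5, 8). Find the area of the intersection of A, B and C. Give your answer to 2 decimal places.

3.22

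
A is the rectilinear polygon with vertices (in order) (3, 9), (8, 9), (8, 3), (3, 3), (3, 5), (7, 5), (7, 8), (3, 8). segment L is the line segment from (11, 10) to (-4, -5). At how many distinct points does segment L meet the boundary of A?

The segment meets the boundary at (6,5), (7,6), (8,7), (4,3).

4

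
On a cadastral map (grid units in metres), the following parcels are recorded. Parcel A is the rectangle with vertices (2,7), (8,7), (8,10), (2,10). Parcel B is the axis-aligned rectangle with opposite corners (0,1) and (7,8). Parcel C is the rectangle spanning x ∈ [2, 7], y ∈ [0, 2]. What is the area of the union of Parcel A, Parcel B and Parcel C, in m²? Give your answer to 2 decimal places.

67.00

By inclusion–exclusion:
Individual areas: |Parcel A| = 18, |Parcel B| = 49, |Parcel C| = 10.
|Parcel A∩Parcel B|: x∈[2,7], y∈[7,8] → 5·1 = 5.
|Parcel A∩Parcel C| = 0 (no overlap).
|Parcel B∩Parcel C|: x∈[2,7], y∈[1,2] → 5·1 = 5.
|Parcel A∩Parcel B∩Parcel C| = 0.
|Parcel A ∪ Parcel B ∪ Parcel C| = 77 − 10 + 0 = 67.00.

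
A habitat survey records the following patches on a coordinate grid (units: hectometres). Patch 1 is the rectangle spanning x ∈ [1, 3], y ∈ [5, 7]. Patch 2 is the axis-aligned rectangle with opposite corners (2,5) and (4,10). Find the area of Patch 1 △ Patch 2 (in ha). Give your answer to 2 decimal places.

10.00

|Patch 1∩Patch 2|: x∈[2,3], y∈[5,7] → 1·2 = 2.
|Patch 1 △ Patch 2| = |Patch 1| + |Patch 2| − 2·|Patch 1∩Patch 2| = 4 + 10 − 4 = 10.00.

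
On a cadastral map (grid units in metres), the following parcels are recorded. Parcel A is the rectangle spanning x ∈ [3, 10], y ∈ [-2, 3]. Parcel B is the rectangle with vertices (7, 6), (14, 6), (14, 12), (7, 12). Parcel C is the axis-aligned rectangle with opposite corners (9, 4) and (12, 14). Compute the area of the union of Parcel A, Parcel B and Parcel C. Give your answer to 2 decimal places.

By inclusion–exclusion:
Individual areas: |Parcel A| = 35, |Parcel B| = 42, |Parcel C| = 30.
|Parcel A∩Parcel B| = 0 (no overlap).
|Parcel A∩Parcel C| = 0 (no overlap).
|Parcel B∩Parcel C|: x∈[9,12], y∈[6,12] → 3·6 = 18.
|Parcel A∩Parcel B∩Parcel C| = 0.
|Parcel A ∪ Parcel B ∪ Parcel C| = 107 − 18 + 0 = 89.00.

89.00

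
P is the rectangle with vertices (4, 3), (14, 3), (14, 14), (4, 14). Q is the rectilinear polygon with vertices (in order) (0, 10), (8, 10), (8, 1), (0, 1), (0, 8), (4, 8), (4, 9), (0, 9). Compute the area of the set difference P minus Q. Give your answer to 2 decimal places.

82.00

|P| = 110, |P∩Q| = 28.
|P ∖ Q| = |P| − |P∩Q| = 110 − 28 = 82.00.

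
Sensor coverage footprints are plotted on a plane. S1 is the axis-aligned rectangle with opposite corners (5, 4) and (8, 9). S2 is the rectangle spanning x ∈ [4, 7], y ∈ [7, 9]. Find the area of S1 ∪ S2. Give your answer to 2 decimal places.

17.00

By inclusion–exclusion:
Individual areas: |S1| = 15, |S2| = 6.
|S1∩S2|: x∈[5,7], y∈[7,9] → 2·2 = 4.
|S1 ∪ S2| = 21 − 4 = 17.00.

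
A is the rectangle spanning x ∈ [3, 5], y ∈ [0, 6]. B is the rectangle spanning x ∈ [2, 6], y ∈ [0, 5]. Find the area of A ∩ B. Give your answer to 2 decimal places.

|A∩B|: x∈[3,5], y∈[0,5] → 2·5 = 10.

10.00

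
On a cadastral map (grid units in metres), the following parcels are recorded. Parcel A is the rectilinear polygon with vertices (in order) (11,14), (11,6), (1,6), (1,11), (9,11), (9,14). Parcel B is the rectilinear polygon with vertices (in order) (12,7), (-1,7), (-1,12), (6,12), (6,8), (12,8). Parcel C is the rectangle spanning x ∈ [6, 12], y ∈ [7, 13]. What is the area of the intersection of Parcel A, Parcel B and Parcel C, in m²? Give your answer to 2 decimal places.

5.00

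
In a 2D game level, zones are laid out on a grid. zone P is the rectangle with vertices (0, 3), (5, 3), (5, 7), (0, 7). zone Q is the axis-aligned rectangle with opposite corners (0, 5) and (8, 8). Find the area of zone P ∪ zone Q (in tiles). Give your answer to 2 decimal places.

By inclusion–exclusion:
Individual areas: |zone P| = 20, |zone Q| = 24.
|zone P∩zone Q|: x∈[0,5], y∈[5,7] → 5·2 = 10.
|zone P ∪ zone Q| = 44 − 10 = 34.00.

34.00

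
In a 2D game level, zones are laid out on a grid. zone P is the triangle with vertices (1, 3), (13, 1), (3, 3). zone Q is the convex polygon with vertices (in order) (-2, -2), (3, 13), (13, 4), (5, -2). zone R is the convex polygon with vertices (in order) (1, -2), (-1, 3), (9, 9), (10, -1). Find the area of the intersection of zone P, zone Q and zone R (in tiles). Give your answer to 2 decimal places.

The intersection is the polygon with vertices (3,3), (9.735,1.653), (9.744,1.558), (9.727,1.546), (1,3).
By the shoelace formula its area is 1.82.

1.82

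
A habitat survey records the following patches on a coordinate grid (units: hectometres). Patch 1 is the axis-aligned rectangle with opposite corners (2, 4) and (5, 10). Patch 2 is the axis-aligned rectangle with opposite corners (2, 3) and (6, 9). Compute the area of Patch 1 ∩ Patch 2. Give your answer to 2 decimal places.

15.00

|Patch 1∩Patch 2|: x∈[2,5], y∈[4,9] → 3·5 = 15.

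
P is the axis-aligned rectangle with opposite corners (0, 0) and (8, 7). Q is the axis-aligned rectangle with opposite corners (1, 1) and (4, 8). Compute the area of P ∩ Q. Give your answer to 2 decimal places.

|P∩Q|: x∈[1,4], y∈[1,7] → 3·6 = 18.

18.00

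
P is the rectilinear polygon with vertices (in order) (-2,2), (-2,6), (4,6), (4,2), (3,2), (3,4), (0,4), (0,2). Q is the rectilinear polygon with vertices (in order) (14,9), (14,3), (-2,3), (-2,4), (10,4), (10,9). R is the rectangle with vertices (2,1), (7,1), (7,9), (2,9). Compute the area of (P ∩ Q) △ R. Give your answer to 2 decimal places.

41.00

|P ∩ Q| = 3.
|(P ∩ Q) ∩ R| = 1.
|(P ∩ Q) △ R| = 3 + 40 − 2 = 41.00.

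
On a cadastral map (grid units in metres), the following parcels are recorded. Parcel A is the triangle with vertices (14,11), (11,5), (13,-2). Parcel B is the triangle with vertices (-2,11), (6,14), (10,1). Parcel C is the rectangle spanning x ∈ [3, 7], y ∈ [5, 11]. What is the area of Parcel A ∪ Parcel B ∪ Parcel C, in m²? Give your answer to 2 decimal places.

By inclusion–exclusion:
Individual areas: |Parcel A| = 16.5, |Parcel B| = 58, |Parcel C| = 24.
|Parcel A∩Parcel B| = 0.
|Parcel A∩Parcel C| = 0.
|Parcel B∩Parcel C| = 21.9737.
|Parcel A∩Parcel B∩Parcel C| = 0.
|Parcel A ∪ Parcel B ∪ Parcel C| = 98.5 − 21.9737 + 0 = 76.53.

76.53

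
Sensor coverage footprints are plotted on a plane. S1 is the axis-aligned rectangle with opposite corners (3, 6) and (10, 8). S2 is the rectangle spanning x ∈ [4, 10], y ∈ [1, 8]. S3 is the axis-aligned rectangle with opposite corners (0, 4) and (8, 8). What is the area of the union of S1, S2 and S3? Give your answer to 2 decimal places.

By inclusion–exclusion:
Individual areas: |S1| = 14, |S2| = 42, |S3| = 32.
|S1∩S2|: x∈[4,10], y∈[6,8] → 6·2 = 12.
|S1∩S3|: x∈[3,8], y∈[6,8] → 5·2 = 10.
|S2∩S3|: x∈[4,8], y∈[4,8] → 4·4 = 16.
|S1∩S2∩S3| = 8.
|S1 ∪ S2 ∪ S3| = 88 − 38 + 8 = 58.00.

58.00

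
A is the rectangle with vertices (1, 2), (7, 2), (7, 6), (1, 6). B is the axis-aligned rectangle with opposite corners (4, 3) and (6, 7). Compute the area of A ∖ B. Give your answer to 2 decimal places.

18.00

|A∩B|: x∈[4,6], y∈[3,6] → 2·3 = 6.
|A| = 24.
|A ∖ B| = |A| − |A∩B| = 24 − 6 = 18.00.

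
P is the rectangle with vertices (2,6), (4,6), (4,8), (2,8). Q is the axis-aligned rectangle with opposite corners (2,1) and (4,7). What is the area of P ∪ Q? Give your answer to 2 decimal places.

14.00

By inclusion–exclusion:
Individual areas: |P| = 4, |Q| = 12.
|P∩Q|: x∈[2,4], y∈[6,7] → 2·1 = 2.
|P ∪ Q| = 16 − 2 = 14.00.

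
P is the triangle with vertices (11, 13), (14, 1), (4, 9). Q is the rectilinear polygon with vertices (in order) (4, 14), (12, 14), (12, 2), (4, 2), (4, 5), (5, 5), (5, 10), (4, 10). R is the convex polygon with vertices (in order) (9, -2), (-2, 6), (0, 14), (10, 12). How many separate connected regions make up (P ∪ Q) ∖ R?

(P ∪ Q) ∖ R is a single connected region.

1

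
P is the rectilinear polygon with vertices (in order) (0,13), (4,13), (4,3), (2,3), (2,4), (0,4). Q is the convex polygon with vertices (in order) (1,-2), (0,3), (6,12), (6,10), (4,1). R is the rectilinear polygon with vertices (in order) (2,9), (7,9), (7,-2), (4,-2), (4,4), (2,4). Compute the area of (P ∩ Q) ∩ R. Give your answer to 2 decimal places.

7.00

|P ∩ Q| = 10.3333.
|(P ∩ Q) ∩ R| = 7.00.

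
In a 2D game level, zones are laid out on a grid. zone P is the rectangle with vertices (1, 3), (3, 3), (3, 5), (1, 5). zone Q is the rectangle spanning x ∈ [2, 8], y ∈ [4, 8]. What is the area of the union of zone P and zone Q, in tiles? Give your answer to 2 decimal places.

27.00

By inclusion–exclusion:
Individual areas: |zone P| = 4, |zone Q| = 24.
|zone P∩zone Q|: x∈[2,3], y∈[4,5] → 1·1 = 1.
|zone P ∪ zone Q| = 28 − 1 = 27.00.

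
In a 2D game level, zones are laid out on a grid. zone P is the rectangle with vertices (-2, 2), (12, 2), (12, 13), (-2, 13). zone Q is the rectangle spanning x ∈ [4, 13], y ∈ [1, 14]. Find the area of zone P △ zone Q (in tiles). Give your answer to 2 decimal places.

|zone P∩zone Q|: x∈[4,12], y∈[2,13] → 8·11 = 88.
|zone P △ zone Q| = |zone P| + |zone Q| − 2·|zone P∩zone Q| = 154 + 117 − 176 = 95.00.

95.00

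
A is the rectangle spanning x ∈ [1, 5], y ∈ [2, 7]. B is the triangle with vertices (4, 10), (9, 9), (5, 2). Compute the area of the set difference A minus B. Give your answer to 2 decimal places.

|A| = 20, |A∩B| = 1.5625.
|A ∖ B| = |A| − |A∩B| = 20 − 1.5625 = 18.44.

18.44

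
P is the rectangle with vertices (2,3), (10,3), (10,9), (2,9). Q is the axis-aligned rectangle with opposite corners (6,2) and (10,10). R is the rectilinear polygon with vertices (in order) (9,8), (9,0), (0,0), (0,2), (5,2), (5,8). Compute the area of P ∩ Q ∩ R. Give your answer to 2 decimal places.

15.00

The intersection is the polygon with vertices (6,3), (6,8), (9,8), (9,3).
By the shoelace formula its area is 15.00.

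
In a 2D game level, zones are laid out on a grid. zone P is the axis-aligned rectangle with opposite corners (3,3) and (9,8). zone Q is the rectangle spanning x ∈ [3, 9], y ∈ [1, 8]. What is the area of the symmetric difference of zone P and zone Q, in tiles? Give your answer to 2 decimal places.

12.00

|zone P∩zone Q|: x∈[3,9], y∈[3,8] → 6·5 = 30.
|zone P △ zone Q| = |zone P| + |zone Q| − 2·|zone P∩zone Q| = 30 + 42 − 60 = 12.00.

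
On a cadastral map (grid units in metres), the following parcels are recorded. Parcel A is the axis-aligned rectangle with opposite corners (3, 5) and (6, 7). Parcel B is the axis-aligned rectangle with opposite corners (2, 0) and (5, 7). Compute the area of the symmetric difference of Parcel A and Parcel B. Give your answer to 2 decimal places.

19.00

|Parcel A∩Parcel B|: x∈[3,5], y∈[5,7] → 2·2 = 4.
|Parcel A △ Parcel B| = |Parcel A| + |Parcel B| − 2·|Parcel A∩Parcel B| = 6 + 21 − 8 = 19.00.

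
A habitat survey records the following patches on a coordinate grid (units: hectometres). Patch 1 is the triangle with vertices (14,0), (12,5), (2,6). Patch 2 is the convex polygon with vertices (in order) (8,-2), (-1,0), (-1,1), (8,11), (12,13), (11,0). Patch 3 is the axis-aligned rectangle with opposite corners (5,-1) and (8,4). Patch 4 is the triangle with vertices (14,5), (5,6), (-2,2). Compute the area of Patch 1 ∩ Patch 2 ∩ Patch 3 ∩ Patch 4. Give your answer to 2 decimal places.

0.44

The intersection is the polygon with vertices (8,4), (8,3.875), (6.727,3.636), (6,4).
By the shoelace formula its area is 0.44.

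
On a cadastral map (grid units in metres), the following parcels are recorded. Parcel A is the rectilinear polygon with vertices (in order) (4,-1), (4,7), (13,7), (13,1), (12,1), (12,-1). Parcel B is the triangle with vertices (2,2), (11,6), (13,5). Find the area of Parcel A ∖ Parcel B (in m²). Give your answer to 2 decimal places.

61.84

|Parcel A| = 70, |Parcel A∩Parcel B| = 8.1566.
|Parcel A ∖ Parcel B| = |Parcel A| − |Parcel A∩Parcel B| = 70 − 8.1566 = 61.84.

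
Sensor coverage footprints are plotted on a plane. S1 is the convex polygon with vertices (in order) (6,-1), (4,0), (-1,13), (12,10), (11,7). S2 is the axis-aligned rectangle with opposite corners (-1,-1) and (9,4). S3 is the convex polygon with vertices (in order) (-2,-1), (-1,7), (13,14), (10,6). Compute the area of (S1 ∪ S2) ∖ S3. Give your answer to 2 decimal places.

|S1 ∪ S2| = 124.6231.
|(S1 ∪ S2) ∩ S3| = 67.3631.
|(S1 ∪ S2) ∖ S3| = 124.6231 − 67.3631 = 57.26.

57.26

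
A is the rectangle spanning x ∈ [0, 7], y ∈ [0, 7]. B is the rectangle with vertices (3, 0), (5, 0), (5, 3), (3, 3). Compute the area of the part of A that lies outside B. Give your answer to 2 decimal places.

|A∩B|: x∈[3,5], y∈[0,3] → 2·3 = 6.
|A| = 49.
|A ∖ B| = |A| − |A∩B| = 49 − 6 = 43.00.

43.00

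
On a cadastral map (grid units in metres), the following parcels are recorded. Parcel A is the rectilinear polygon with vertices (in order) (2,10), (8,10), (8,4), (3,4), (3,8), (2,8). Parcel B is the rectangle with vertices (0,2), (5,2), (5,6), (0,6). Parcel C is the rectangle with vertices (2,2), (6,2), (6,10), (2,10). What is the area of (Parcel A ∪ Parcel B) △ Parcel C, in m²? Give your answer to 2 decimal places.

|Parcel A ∪ Parcel B| = 48.
|(Parcel A ∪ Parcel B) ∩ Parcel C| = 28.
|(Parcel A ∪ Parcel B) △ Parcel C| = 48 + 32 − 56 = 24.00.

24.00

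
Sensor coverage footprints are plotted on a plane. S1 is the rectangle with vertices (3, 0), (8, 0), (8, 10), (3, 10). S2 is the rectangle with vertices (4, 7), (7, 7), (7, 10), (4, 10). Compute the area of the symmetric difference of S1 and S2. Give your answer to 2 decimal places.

41.00

|S1∩S2|: x∈[4,7], y∈[7,10] → 3·3 = 9.
|S1 △ S2| = |S1| + |S2| − 2·|S1∩S2| = 50 + 9 − 18 = 41.00.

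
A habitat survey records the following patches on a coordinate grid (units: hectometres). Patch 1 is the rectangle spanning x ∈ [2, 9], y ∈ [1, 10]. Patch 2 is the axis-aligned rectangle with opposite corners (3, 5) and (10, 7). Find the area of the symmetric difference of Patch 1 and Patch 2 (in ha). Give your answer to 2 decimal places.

53.00

|Patch 1∩Patch 2|: x∈[3,9], y∈[5,7] → 6·2 = 12.
|Patch 1 △ Patch 2| = |Patch 1| + |Patch 2| − 2·|Patch 1∩Patch 2| = 63 + 14 − 24 = 53.00.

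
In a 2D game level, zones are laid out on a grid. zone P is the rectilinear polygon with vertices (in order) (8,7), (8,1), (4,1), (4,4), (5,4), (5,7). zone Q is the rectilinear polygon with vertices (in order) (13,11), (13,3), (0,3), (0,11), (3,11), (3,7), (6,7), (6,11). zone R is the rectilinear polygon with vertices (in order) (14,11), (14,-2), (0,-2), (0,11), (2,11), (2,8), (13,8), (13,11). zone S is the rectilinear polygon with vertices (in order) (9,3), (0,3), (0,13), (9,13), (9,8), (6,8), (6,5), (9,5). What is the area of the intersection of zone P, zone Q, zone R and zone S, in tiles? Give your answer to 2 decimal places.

9.00

The intersection is the polygon with vertices (4,4), (5,4), (5,7), (6,7), (6,5), (8,5), (8,3), (4,3).
By the shoelace formula its area is 9.00.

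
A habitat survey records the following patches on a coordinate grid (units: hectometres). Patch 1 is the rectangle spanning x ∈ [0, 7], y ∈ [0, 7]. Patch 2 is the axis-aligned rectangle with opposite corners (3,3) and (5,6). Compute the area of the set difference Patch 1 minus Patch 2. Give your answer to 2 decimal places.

43.00

|Patch 1∩Patch 2|: x∈[3,5], y∈[3,6] → 2·3 = 6.
|Patch 1| = 49.
|Patch 1 ∖ Patch 2| = |Patch 1| − |Patch 1∩Patch 2| = 49 − 6 = 43.00.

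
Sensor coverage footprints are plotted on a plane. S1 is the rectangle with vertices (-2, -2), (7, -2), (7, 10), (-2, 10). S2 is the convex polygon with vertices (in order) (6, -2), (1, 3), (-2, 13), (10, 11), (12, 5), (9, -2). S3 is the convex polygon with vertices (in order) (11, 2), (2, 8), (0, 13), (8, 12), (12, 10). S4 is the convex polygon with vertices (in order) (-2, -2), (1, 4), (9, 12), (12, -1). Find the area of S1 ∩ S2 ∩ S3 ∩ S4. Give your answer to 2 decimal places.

The intersection is the polygon with vertices (3.8,6.8), (7,10), (7,4.667).
By the shoelace formula its area is 8.53.

8.53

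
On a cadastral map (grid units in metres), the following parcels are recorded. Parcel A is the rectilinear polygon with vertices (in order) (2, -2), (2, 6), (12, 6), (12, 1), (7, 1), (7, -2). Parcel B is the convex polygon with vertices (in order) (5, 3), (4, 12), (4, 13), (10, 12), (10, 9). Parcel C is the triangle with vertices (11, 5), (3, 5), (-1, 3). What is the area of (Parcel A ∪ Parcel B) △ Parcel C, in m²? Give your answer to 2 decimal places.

93.25

|Parcel A ∪ Parcel B| = 98.25.
|(Parcel A ∪ Parcel B) ∩ Parcel C| = 6.5.
|(Parcel A ∪ Parcel B) △ Parcel C| = 98.25 + 8 − 13 = 93.25.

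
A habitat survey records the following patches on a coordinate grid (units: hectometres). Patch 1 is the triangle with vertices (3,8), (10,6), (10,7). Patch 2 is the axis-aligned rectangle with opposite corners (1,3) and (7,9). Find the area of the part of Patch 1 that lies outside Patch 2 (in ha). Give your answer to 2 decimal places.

2.36

|Patch 1| = 3.5, |Patch 1∩Patch 2| = 1.1429.
|Patch 1 ∖ Patch 2| = |Patch 1| − |Patch 1∩Patch 2| = 3.5 − 1.1429 = 2.36.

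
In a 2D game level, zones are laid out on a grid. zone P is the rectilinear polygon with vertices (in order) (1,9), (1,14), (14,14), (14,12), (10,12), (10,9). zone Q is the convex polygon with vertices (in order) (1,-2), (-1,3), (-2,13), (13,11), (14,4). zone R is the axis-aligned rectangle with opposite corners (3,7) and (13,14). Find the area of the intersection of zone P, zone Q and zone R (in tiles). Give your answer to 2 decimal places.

The intersection is the polygon with vertices (10,11.4), (10,9), (3,9), (3,12.333).
By the shoelace formula its area is 20.07.

20.07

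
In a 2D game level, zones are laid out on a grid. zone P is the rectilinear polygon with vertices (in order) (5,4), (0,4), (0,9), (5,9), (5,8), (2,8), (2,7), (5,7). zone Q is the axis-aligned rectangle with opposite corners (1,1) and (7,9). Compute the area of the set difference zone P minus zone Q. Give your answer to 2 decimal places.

5.00

|zone P| = 22, |zone P∩zone Q| = 17.
|zone P ∖ zone Q| = |zone P| − |zone P∩zone Q| = 22 − 17 = 5.00.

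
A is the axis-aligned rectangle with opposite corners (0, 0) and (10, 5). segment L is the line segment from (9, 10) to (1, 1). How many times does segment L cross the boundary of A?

1

The segment meets the boundary at (4.556,5).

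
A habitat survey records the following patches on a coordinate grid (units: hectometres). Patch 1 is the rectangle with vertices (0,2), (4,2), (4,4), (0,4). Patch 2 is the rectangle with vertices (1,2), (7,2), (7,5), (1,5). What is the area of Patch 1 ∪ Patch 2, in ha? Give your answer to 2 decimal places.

20.00

By inclusion–exclusion:
Individual areas: |Patch 1| = 8, |Patch 2| = 18.
|Patch 1∩Patch 2|: x∈[1,4], y∈[2,4] → 3·2 = 6.
|Patch 1 ∪ Patch 2| = 26 − 6 = 20.00.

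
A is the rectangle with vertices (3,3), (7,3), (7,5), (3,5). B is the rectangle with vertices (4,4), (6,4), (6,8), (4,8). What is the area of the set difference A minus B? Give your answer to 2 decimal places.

|A∩B|: x∈[4,6], y∈[4,5] → 2·1 = 2.
|A| = 8.
|A ∖ B| = |A| − |A∩B| = 8 − 2 = 6.00.

6.00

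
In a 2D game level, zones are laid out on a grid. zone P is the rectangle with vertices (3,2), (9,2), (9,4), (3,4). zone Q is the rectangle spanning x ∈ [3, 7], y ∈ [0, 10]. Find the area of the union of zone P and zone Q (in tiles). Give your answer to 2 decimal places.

44.00

By inclusion–exclusion:
Individual areas: |zone P| = 12, |zone Q| = 40.
|zone P∩zone Q|: x∈[3,7], y∈[2,4] → 4·2 = 8.
|zone P ∪ zone Q| = 52 − 8 = 44.00.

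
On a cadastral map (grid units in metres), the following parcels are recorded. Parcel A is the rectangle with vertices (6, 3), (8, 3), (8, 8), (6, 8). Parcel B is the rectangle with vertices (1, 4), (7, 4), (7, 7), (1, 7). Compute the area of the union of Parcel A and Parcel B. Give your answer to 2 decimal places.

By inclusion–exclusion:
Individual areas: |Parcel A| = 10, |Parcel B| = 18.
|Parcel A∩Parcel B|: x∈[6,7], y∈[4,7] → 1·3 = 3.
|Parcel A ∪ Parcel B| = 28 − 3 = 25.00.

25.00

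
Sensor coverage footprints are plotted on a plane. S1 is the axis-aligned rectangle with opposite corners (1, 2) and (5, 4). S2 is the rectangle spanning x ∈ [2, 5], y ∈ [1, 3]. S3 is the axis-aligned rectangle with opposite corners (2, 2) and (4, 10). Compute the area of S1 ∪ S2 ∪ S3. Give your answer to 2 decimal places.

By inclusion–exclusion:
Individual areas: |S1| = 8, |S2| = 6, |S3| = 16.
|S1∩S2|: x∈[2,5], y∈[2,3] → 3·1 = 3.
|S1∩S3|: x∈[2,4], y∈[2,4] → 2·2 = 4.
|S2∩S3|: x∈[2,4], y∈[2,3] → 2·1 = 2.
|S1∩S2∩S3| = 2.
|S1 ∪ S2 ∪ S3| = 30 − 9 + 2 = 23.00.

23.00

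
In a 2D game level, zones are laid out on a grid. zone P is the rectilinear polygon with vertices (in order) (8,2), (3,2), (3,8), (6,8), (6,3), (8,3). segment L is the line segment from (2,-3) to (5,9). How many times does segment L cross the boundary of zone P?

The segment meets the boundary at (4.75,8), (3.25,2).

2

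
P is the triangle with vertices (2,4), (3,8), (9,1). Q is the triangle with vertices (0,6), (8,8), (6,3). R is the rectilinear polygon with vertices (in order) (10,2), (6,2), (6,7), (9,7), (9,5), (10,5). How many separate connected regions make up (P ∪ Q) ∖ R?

(P ∪ Q) ∖ R splits into 2 disjoint pieces (area 18.8773, area 0.7381).

2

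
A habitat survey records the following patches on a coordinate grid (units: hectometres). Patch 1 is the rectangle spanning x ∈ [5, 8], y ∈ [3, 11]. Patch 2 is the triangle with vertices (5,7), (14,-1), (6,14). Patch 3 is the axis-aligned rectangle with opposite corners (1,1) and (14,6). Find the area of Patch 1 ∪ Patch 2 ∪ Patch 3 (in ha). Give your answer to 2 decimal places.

By inclusion–exclusion:
Individual areas: |Patch 1| = 24, |Patch 2| = 35.5, |Patch 3| = 65.
|Patch 1∩Patch 2| = 14.7071.
|Patch 1∩Patch 3|: x∈[5,8], y∈[3,6] → 3·3 = 9.
|Patch 2∩Patch 3| = 13.3125.
|Patch 1∩Patch 2∩Patch 3| = 1.5625.
|Patch 1 ∪ Patch 2 ∪ Patch 3| = 124.5 − 37.0196 + 1.5625 = 89.04.

89.04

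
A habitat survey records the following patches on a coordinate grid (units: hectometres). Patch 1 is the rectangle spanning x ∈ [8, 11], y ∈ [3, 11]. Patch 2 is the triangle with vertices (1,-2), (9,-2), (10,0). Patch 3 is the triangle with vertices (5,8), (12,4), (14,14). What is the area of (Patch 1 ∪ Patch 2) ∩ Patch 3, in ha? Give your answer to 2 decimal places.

15.96

The region (Patch 1 ∪ Patch 2) ∩ Patch 3 is the polygon with vertices (11,11), (11,4.571), (8,6.286), (8,10), (9.5,11).
By the shoelace formula its area is 15.96.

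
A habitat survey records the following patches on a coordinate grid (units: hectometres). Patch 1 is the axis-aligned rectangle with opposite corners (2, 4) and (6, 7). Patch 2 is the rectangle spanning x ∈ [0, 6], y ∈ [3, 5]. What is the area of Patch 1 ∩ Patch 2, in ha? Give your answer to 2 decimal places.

4.00

|Patch 1∩Patch 2|: x∈[2,6], y∈[4,5] → 4·1 = 4.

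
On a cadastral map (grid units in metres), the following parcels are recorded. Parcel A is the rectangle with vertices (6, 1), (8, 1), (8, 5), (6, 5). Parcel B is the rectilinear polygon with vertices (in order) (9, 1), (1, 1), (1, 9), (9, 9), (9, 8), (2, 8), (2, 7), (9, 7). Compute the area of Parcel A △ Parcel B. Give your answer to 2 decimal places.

|Parcel A| = 8, |Parcel B| = 57, |Parcel A∩Parcel B| = 8.
|Parcel A △ Parcel B| = |Parcel A| + |Parcel B| − 2·|Parcel A∩Parcel B| = 8 + 57 − 16 = 49.00.

49.00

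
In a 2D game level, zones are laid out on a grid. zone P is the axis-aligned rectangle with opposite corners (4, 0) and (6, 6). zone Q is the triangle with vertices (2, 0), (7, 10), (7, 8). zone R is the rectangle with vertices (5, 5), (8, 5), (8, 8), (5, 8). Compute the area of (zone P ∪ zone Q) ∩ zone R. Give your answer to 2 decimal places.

The region (zone P ∪ zone Q) ∩ zone R is the polygon with vertices (6,5), (5,5), (5,6), (6,8), (7,8), (5.75,6), (6,6).
By the shoelace formula its area is 2.75.

2.75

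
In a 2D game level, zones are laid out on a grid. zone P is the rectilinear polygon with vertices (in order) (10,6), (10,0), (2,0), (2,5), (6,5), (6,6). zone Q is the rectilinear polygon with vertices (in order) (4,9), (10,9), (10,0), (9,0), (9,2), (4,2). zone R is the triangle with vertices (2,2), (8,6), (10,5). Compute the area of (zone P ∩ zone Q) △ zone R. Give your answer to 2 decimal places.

18.17

|zone P ∩ zone Q| = 24.
|(zone P ∩ zone Q) ∩ zone R| = 6.4167.
|(zone P ∩ zone Q) △ zone R| = 24 + 7 − 12.8333 = 18.17.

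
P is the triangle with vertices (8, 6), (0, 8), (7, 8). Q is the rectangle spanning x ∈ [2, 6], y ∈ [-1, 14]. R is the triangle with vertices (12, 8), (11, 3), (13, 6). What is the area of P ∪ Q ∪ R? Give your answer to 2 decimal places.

By inclusion–exclusion:
Individual areas: |P| = 7, |Q| = 60, |R| = 3.5.
|P∩Q| = 4.
|P∩R| = 0.
|Q∩R| = 0.
|P∩Q∩R| = 0.
|P ∪ Q ∪ R| = 70.5 − 4 + 0 = 66.50.

66.50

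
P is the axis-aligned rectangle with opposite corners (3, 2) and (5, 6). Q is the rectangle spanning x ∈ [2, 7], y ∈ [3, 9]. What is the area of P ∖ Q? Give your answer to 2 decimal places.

|P∩Q|: x∈[3,5], y∈[3,6] → 2·3 = 6.
|P| = 8.
|P ∖ Q| = |P| − |P∩Q| = 8 − 6 = 2.00.

2.00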